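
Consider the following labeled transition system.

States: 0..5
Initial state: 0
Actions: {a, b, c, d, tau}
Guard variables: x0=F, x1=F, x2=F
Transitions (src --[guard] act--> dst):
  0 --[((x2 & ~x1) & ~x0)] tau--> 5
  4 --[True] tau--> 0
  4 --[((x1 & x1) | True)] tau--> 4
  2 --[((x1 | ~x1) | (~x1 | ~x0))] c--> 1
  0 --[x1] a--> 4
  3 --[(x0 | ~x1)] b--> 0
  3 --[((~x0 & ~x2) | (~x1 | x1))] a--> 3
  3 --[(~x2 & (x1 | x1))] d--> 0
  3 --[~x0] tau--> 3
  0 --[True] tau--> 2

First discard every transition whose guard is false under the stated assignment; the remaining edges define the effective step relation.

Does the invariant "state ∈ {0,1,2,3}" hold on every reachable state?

Answer: INVARIANT HOLDS

Trace:
Inv-set: {0,1,2,3}
Reachable = {0,1,2}
  0: ok
  1: ok
  2: ok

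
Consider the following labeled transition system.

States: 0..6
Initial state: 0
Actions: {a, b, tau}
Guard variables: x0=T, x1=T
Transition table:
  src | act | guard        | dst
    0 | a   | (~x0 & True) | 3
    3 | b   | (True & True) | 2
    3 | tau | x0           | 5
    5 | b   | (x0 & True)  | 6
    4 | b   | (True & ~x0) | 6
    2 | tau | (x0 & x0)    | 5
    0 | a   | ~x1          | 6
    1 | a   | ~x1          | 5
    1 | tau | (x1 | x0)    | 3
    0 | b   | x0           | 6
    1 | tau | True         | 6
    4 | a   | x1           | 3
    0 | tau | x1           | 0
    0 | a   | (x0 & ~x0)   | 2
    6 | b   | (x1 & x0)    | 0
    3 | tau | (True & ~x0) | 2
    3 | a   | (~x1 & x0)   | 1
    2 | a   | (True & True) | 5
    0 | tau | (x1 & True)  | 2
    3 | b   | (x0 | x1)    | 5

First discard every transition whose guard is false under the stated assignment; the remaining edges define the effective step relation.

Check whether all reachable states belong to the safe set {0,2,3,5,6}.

Inv-set: {0,2,3,5,6}
Reachable = {0,2,5,6}
  0: ok
  2: ok
  5: ok
  6: ok

Answer: INVARIANT HOLDS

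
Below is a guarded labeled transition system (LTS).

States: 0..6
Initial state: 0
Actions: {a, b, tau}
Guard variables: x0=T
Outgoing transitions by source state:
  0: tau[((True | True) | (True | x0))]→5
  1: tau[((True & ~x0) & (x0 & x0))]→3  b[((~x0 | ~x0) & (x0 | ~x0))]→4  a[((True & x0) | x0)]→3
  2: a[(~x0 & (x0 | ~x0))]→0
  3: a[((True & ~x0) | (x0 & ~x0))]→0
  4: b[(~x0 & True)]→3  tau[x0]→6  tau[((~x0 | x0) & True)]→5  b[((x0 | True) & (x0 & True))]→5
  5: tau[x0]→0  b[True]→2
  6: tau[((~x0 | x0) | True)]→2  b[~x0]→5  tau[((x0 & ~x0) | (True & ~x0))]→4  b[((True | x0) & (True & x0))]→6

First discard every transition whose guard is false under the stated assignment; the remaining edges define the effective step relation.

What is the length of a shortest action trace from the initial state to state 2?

Layered search for 2:
  Layer 0: {0}
  Layer 1: {5}
  Layer 2: {2}
first hit 2 at d=2 via tau·b

Answer: 2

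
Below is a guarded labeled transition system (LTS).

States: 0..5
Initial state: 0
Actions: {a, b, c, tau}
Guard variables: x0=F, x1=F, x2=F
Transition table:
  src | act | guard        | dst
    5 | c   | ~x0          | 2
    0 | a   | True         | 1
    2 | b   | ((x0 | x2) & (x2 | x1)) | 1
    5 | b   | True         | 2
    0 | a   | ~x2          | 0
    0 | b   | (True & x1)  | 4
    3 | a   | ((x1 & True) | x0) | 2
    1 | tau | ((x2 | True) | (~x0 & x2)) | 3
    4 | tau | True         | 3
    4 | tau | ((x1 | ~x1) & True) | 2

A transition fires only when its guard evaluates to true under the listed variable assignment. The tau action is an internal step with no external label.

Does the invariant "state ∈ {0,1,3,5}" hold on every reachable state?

Inv-set: {0,1,3,5}
Reach set: {0,1,3}
  0: safe
  1: safe
  3: safe

Answer: INVARIANT HOLDS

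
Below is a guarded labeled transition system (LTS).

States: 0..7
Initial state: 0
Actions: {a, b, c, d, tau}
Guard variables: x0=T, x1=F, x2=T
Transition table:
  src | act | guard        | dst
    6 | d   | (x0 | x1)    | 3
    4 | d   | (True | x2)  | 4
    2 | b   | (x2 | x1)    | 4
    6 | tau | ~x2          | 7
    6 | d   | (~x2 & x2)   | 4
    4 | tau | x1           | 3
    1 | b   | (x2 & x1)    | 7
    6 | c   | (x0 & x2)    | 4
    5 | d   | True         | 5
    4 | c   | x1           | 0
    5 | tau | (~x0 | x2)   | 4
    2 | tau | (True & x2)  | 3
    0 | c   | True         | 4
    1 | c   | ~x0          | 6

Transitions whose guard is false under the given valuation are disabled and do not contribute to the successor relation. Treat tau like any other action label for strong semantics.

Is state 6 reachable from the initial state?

After dropping false guards: 8 live edges.
depth 0: {0}
depth 1: {4}  total {0,4}
R = {0,4}

Answer: UNREACHABLE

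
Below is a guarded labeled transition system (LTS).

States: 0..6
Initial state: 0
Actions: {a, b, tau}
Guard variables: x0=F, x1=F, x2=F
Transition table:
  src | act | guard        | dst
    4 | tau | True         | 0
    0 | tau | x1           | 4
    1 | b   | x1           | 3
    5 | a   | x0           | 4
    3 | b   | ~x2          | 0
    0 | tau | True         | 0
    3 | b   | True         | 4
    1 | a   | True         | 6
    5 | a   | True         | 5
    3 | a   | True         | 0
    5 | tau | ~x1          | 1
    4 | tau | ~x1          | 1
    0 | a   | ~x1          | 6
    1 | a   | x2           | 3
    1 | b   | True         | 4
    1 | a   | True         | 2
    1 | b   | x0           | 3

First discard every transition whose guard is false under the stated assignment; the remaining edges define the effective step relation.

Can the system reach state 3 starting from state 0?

After dropping false guards: 12 live edges.
L0 = {0}
L1 = {6}  now seen {0,6}
Reach set: {0,6}

Answer: UNREACHABLE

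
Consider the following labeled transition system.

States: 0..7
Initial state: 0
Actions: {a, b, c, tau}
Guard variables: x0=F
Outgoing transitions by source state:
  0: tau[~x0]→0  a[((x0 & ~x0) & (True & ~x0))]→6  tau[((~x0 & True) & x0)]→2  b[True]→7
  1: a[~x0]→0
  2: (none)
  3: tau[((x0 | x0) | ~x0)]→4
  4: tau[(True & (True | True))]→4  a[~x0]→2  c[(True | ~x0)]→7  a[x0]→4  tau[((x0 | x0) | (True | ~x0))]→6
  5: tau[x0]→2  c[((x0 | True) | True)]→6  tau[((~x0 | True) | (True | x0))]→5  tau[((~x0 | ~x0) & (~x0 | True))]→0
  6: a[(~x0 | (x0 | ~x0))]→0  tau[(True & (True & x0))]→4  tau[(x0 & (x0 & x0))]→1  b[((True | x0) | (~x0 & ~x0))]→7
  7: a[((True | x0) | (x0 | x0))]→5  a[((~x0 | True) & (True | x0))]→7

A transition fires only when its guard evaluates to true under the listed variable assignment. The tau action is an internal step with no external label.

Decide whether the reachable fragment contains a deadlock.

Reach set: {0,5,6,7}
  0: b→7  tau→0  [2 out]
  5: c→6  tau→0  tau→5  [3 out]
  6: a→0  b→7  [2 out]
  7: a→5  a→7  [2 out]

Answer: DEADLOCK-FREE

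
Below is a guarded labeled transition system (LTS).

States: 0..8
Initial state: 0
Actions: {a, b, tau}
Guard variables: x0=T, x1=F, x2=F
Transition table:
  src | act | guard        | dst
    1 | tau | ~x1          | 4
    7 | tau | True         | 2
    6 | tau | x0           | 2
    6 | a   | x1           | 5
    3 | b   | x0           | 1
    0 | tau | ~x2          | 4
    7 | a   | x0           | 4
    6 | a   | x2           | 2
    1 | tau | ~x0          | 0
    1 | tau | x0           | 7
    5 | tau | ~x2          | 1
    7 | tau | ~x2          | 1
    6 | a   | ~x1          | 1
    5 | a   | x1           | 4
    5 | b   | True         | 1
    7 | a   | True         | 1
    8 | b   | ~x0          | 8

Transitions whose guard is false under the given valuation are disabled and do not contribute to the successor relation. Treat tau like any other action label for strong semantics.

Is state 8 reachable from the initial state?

12 transition(s) survive guard evaluation.
L0 = {0}
L1 = {4}  total {0,4}
Reach set: {0,4}

Answer: UNREACHABLE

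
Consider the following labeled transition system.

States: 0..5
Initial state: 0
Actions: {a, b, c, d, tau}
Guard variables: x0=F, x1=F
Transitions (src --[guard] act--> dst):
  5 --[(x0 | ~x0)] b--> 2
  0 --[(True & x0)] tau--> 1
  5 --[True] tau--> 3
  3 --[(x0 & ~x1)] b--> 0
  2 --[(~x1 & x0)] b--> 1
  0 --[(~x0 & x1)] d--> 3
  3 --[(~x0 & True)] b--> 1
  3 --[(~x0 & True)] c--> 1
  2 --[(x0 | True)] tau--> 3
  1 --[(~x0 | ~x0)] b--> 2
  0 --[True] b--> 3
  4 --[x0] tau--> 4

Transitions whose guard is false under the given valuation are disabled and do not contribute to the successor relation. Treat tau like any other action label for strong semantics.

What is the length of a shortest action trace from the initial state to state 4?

Answer: UNREACHABLE

Analysis:
Layered search for 4:
  Layer 0: {0}
  Layer 1: {3}
  Layer 2: {1}
  Layer 3: {2}
4 never appears.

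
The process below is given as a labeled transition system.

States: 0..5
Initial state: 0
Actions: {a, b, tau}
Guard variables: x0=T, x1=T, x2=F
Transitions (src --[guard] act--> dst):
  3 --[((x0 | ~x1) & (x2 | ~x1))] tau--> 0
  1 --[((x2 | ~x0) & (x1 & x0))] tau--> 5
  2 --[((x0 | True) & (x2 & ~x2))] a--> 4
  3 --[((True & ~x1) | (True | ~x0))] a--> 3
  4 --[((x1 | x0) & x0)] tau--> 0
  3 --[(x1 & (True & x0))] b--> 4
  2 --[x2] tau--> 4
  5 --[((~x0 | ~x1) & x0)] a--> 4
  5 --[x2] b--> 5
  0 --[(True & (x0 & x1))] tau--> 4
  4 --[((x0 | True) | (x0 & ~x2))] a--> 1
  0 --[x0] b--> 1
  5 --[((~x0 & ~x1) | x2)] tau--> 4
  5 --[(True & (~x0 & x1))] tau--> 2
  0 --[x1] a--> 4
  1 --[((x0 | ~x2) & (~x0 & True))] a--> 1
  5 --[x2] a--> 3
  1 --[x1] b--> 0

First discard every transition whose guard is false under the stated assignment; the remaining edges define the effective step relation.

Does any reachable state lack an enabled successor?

Reachable = {0,1,4}
  0: a→4  b→1  tau→4  [deg 3]
  1: b→0  [deg 1]
  4: a→1  tau→0  [deg 2]

Answer: DEADLOCK-FREE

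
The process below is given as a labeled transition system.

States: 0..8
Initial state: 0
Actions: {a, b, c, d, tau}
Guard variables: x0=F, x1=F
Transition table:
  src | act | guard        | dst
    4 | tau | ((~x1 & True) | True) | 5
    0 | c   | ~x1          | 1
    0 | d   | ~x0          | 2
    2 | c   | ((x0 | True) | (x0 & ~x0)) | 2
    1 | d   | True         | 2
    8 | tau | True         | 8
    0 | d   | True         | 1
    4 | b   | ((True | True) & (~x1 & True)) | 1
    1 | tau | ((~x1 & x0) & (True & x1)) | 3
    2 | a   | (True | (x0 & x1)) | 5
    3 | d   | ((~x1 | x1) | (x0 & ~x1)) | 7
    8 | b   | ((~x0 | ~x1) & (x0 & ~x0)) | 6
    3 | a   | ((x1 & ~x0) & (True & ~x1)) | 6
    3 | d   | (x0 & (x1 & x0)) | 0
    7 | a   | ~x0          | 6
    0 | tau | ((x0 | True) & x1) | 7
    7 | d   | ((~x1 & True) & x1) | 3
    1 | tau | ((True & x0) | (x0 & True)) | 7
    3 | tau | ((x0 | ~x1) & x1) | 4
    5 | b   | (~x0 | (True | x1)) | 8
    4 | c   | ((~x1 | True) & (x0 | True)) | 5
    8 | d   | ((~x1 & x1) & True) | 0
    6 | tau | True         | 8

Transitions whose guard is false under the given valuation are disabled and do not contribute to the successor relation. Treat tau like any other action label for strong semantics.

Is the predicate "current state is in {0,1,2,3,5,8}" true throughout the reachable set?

Answer: INVARIANT HOLDS

Working:
Inv-set: {0,1,2,3,5,8}
Reach set: {0,1,2,5,8}
  0: ok
  1: ok
  2: ok
  5: ok
  8: ok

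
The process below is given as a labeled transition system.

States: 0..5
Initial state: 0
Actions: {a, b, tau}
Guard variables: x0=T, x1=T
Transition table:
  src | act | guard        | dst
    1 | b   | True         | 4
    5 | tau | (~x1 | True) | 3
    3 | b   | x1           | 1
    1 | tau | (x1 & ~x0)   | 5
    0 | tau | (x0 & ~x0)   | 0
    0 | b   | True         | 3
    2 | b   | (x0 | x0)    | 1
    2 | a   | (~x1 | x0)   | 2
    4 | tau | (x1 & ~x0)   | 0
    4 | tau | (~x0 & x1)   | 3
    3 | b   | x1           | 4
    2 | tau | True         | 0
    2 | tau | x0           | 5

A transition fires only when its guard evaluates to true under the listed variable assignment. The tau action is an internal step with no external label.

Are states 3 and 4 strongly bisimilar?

Answer: NOT BISIMILAR

Trace:
Bisimulation quotient by refinement:
  P[0] = {{0,1,2,3,4,5}}
  P[1] = {{0,1,3},{2},{4},{5}}
  P[2] = {{0},{1},{2},{3},{4},{5}}
Fixed point at round 3; 6 class(es).
[3]={3}  [4]={4}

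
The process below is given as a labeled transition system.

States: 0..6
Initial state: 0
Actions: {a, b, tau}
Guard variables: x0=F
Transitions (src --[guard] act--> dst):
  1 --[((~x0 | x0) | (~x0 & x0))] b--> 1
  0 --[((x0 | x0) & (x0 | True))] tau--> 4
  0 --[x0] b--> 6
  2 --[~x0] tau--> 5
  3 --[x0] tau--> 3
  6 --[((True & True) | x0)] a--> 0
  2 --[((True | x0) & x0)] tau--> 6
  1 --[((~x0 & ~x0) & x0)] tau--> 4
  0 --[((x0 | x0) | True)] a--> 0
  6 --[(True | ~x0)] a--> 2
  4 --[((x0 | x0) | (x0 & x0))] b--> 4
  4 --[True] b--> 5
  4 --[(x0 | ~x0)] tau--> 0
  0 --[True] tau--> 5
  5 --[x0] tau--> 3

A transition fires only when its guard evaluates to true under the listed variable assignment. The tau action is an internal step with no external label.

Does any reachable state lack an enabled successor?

Reachable = {0,5}
  0: a→0  tau→5  [deg 2]
  5: ∅  [no exit]
witness 5: tau

Answer: DEADLOCK at state 5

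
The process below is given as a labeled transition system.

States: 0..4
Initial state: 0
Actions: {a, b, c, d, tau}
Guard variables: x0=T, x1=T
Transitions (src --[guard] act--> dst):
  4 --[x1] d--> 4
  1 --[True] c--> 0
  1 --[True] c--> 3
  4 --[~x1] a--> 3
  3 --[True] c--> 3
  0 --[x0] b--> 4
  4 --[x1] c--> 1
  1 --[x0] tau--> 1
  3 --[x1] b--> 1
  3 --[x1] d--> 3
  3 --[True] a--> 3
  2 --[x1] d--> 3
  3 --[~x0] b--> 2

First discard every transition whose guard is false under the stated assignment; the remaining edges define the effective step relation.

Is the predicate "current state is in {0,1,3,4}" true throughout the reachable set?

Answer: INVARIANT HOLDS

Working:
Safe = {0,1,3,4}
R = {0,1,3,4}
  0: safe
  1: safe
  3: safe
  4: safe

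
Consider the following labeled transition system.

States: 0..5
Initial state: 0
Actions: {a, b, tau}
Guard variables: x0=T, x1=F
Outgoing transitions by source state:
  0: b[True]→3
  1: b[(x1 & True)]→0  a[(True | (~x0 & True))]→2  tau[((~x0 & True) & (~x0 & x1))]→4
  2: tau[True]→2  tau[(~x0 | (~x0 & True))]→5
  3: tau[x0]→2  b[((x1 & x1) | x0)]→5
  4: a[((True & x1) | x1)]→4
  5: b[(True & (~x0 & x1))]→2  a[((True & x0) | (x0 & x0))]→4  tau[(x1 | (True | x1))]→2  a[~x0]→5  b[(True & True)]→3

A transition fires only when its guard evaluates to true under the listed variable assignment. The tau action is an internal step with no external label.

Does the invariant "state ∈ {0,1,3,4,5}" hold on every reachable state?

Allowed set {0,1,3,4,5}
Reach set: {0,2,3,4,5}
  0: safe
  2: outside
  3: safe
  4: safe
  5: safe
witness against invariant: b·tau → 2

Answer: INVARIANT VIOLATED at state 2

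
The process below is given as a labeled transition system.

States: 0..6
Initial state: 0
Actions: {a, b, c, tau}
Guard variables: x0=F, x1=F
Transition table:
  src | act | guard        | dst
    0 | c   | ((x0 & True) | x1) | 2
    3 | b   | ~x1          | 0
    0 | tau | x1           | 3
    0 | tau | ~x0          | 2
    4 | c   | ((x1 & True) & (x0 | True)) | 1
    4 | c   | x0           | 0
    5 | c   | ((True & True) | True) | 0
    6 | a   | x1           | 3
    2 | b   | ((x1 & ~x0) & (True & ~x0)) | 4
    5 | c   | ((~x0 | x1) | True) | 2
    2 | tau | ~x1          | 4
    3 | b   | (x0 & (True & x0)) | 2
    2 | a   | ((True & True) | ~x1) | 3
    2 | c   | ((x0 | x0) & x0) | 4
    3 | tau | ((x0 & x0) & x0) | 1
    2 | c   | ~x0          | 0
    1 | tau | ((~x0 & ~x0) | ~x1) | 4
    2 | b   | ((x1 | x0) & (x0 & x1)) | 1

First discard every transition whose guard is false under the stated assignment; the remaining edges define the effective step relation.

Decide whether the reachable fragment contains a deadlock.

Reachable = {0,2,3,4}
  0: tau→2  [1 out]
  2: a→3  c→0  tau→4  [3 out]
  3: b→0  [1 out]
  4: ∅  [STUCK]
witness 4: tau·tau

Answer: DEADLOCK at state 4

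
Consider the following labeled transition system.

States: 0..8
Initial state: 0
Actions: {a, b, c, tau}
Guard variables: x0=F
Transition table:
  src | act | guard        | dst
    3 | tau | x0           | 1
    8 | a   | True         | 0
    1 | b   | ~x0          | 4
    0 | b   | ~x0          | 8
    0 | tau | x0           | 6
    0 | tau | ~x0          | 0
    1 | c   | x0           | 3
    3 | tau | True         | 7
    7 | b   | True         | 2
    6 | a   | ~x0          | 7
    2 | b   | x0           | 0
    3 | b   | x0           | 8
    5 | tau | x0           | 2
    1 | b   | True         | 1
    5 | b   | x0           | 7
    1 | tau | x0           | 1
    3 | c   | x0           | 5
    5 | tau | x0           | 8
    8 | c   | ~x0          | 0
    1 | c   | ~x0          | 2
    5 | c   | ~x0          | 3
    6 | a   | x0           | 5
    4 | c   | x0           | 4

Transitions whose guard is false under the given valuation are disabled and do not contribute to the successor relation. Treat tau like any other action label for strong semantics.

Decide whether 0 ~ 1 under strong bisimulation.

Answer: NOT BISIMILAR

Analysis:
Compute ~ classes (split until stable):
  P[0] = {{0,1,2,3,4,5,6,7,8}}
  P[1] = {{0},{1},{2,4},{3},{5},{6},{7},{8}}
stable after 2 split(s): 8 block(s)
0∈{0}, 1∈{1}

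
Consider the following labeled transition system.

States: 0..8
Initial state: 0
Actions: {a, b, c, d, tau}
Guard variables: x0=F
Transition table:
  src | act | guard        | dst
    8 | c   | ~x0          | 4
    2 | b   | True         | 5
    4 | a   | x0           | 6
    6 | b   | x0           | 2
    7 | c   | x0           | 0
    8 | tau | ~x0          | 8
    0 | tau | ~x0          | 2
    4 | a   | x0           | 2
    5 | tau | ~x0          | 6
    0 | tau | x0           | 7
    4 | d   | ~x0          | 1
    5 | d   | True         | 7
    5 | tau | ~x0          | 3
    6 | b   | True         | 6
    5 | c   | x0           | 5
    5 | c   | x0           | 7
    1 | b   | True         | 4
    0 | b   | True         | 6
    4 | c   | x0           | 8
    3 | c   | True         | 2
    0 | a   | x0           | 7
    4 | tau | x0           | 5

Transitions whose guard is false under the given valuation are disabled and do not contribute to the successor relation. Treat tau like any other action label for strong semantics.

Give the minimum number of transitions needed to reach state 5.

Breadth-first toward 5:
  L0 = {0}
  L1 = {2,6}
  L2 = {5}
5 enters at depth 2; path tau·b

Answer: 2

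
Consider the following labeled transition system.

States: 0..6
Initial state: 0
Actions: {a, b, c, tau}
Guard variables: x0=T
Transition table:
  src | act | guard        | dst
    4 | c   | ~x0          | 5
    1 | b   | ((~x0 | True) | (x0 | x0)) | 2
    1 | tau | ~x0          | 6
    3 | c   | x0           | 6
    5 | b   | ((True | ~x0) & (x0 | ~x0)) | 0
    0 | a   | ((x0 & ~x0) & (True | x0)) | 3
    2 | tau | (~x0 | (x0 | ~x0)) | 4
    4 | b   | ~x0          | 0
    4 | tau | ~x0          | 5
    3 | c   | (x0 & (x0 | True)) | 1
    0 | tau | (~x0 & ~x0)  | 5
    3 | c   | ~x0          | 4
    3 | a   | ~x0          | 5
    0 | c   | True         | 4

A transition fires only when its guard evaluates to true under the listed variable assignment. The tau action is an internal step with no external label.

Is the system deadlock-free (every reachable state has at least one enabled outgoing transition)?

Reachable = {0,4}
  0: c→4  [deg 1]
  4: ∅  [no exit]
witness 4: c

Answer: DEADLOCK at state 4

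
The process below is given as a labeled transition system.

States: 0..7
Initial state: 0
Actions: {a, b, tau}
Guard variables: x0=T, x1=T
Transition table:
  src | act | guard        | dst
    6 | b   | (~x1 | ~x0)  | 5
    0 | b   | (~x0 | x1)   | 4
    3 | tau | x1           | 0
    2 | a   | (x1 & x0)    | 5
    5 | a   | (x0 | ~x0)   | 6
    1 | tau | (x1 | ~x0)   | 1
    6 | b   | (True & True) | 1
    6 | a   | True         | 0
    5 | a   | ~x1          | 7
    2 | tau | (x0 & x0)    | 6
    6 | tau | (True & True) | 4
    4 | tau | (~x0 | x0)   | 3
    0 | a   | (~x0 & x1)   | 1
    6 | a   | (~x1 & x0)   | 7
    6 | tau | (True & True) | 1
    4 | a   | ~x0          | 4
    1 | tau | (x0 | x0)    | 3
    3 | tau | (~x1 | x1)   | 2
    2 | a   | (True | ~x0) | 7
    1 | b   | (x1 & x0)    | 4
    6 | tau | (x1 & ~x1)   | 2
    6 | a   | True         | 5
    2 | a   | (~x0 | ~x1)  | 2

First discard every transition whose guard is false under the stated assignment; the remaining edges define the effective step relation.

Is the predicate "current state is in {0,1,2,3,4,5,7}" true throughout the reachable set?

Safe = {0,1,2,3,4,5,7}
Reach set: {0,1,2,3,4,5,6,7}
  0: ✓
  1: ✓
  2: ✓
  3: ✓
  4: ✓
  5: ✓
  6: ✗ unsafe
  7: ✓
witness against invariant: b·tau·tau·tau → 6

Answer: INVARIANT VIOLATED at state 6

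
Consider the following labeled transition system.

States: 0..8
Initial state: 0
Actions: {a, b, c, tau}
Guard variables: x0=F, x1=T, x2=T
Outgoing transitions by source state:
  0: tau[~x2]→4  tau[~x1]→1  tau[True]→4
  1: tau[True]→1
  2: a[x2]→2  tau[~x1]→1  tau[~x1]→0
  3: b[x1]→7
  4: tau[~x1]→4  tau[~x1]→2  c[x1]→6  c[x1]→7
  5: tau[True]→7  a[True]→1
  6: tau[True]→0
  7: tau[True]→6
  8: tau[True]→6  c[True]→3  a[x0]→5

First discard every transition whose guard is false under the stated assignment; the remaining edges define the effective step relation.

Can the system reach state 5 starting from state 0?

Guard filter leaves 12 enabled edge(s).
depth 0: {0}
depth 1: {4}  total {0,4}
depth 2: {6,7}  total {0,4,6,7}
R = {0,4,6,7}

Answer: UNREACHABLE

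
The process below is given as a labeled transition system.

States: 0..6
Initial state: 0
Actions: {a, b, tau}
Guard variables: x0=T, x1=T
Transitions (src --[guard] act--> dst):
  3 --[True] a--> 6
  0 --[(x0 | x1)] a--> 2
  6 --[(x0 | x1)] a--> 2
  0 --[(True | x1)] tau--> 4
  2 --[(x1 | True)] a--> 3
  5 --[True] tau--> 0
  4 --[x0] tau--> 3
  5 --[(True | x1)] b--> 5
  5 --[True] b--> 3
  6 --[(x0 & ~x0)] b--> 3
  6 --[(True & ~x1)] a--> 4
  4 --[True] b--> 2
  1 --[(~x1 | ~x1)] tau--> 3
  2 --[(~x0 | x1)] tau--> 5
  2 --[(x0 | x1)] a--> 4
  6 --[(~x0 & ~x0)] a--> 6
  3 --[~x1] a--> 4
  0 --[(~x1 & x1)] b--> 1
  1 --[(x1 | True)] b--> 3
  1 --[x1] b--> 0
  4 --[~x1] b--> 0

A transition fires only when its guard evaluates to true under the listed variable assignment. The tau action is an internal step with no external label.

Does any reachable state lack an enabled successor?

Reach set: {0,2,3,4,5,6}
  0: a→2  tau→4  [2 exit(s)]
  2: a→3  a→4  tau→5  [3 exit(s)]
  3: a→6  [1 exit(s)]
  4: b→2  tau→3  [2 exit(s)]
  5: b→3  b→5  tau→0  [3 exit(s)]
  6: a→2  [1 exit(s)]

Answer: DEADLOCK-FREE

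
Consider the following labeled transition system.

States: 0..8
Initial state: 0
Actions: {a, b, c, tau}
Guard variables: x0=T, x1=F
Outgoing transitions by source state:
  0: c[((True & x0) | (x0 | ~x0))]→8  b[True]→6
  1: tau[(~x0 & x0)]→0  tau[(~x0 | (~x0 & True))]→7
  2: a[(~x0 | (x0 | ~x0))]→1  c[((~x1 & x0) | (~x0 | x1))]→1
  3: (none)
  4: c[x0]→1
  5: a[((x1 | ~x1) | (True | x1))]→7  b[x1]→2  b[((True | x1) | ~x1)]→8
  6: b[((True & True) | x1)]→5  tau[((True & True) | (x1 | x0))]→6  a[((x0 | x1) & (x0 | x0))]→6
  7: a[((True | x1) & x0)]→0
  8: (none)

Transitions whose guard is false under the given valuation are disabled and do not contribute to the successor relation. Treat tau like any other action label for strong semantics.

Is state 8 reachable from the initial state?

After dropping false guards: 11 live edges.
Layer 0: {0}
Layer 1: {6,8}  cumulative {0,6,8}
Layer 2: {5}  cumulative {0,5,6,8}
Layer 3: {7}  cumulative {0,5,6,7,8}
R = {0,5,6,7,8}
trace reaching 8: c

Answer: REACHABLE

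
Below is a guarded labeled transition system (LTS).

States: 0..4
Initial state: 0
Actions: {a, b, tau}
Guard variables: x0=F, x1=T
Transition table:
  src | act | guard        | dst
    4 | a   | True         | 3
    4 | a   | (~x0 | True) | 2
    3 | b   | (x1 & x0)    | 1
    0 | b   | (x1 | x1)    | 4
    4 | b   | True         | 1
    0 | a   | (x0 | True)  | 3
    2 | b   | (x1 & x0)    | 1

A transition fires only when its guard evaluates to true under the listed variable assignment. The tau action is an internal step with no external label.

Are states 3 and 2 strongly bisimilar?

Answer: BISIMILAR

Trace:
Compute ~ classes (split until stable):
  P[0] = {{0,1,2,3,4}}
  P[1] = {{0,4},{1,2,3}}
  P[2] = {{0},{1,2,3},{4}}
3 equivalence class(es) (converged in 3)
class of 3: {1,2,3}; class of 2: {1,2,3}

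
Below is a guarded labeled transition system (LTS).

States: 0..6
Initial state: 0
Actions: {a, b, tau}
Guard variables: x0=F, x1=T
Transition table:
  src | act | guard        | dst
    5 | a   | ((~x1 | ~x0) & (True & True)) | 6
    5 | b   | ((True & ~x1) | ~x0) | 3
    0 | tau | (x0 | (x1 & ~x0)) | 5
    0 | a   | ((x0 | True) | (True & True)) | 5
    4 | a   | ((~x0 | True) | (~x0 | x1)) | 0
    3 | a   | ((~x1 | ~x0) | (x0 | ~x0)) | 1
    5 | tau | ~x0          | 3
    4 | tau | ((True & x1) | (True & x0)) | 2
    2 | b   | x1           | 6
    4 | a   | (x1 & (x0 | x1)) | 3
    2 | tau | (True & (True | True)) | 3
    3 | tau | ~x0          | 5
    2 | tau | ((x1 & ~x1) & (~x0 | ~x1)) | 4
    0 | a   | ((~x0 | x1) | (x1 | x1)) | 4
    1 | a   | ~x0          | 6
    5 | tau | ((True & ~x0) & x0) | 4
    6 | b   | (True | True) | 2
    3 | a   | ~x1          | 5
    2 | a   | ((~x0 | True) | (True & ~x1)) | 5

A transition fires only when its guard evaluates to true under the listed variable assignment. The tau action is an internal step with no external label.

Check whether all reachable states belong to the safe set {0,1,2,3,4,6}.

Safe = {0,1,2,3,4,6}
Reach set: {0,1,2,3,4,5,6}
  0: ok
  1: ok
  2: ok
  3: ok
  4: ok
  5: outside
  6: ok
counterexample path to 5: tau

Answer: INVARIANT VIOLATED at state 5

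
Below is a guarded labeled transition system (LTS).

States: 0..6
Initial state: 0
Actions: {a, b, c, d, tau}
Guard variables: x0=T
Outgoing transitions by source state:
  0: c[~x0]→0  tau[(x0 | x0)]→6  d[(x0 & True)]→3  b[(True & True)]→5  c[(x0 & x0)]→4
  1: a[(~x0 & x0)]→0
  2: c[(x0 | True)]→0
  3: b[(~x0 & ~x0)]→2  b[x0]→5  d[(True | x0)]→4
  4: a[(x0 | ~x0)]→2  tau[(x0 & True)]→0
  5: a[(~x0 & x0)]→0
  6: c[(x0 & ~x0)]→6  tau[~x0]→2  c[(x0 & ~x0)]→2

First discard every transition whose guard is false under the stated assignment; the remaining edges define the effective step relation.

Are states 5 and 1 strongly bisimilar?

Answer: BISIMILAR

Working:
Compute ~ classes (split until stable):
  P[0] = {{0,1,2,3,4,5,6}}
  P[1] = {{0},{1,5,6},{2},{3},{4}}
stable after 2 split(s): 5 block(s)
5∈{1,5,6}, 1∈{1,5,6}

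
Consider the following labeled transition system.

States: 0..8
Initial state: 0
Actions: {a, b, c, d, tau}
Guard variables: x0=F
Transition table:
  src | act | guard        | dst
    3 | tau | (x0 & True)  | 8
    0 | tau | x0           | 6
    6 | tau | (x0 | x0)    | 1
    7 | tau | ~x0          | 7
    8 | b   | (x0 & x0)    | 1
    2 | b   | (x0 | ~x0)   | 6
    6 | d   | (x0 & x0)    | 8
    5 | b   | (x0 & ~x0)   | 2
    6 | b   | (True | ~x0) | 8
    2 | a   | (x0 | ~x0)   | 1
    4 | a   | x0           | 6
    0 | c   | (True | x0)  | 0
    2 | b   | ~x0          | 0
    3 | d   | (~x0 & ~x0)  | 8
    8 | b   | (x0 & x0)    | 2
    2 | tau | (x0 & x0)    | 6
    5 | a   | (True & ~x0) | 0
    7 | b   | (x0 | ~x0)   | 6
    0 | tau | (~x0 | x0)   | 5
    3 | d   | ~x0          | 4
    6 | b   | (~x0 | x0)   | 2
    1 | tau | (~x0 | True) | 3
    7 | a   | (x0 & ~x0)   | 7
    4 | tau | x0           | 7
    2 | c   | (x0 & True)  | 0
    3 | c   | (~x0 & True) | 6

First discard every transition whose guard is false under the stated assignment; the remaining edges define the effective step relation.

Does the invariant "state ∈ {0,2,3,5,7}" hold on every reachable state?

Answer: INVARIANT HOLDS

Trace:
Inv-set: {0,2,3,5,7}
R = {0,5}
  0: safe
  5: safe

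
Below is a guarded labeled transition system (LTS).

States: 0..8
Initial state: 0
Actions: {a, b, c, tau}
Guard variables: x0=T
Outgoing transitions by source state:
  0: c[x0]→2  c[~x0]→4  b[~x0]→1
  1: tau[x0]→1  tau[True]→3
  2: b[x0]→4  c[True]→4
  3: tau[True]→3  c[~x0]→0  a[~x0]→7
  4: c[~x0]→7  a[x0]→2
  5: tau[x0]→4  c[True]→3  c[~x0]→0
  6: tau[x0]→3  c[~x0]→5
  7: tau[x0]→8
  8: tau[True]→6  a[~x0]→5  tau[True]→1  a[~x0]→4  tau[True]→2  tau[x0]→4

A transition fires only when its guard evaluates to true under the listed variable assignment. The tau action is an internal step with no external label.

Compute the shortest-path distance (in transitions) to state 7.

BFS to 7:
  depth 0: {0}
  depth 1: {2}
  depth 2: {4}
7 never appears.

Answer: UNREACHABLE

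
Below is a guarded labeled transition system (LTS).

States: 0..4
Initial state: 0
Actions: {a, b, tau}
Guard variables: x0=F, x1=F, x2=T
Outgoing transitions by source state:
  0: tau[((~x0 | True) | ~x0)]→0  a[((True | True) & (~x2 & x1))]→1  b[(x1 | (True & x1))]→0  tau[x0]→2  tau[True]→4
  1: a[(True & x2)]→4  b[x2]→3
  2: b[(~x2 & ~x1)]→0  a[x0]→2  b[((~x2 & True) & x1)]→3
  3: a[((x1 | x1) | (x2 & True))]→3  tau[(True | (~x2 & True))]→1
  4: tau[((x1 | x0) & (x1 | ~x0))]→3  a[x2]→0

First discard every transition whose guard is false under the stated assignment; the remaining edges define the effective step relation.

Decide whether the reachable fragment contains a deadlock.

Answer: DEADLOCK-FREE

Analysis:
Reachable = {0,4}
  0: tau→0  tau→4  [deg 2]
  4: a→0  [deg 1]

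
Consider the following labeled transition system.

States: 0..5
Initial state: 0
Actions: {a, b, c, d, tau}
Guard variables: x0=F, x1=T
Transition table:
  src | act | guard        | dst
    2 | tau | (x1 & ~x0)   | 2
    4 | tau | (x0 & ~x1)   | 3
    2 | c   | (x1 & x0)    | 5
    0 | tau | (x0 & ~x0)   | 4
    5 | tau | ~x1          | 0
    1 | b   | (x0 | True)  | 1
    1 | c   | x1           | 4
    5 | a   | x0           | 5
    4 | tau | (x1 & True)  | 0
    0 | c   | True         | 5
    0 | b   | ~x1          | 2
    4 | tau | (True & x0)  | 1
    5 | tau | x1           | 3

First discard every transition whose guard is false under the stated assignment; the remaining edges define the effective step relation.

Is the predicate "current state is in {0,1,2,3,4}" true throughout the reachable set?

Answer: INVARIANT VIOLATED at state 5

Trace:
Safe = {0,1,2,3,4}
R = {0,3,5}
  0: ✓
  3: ✓
  5: outside
witness against invariant: c → 5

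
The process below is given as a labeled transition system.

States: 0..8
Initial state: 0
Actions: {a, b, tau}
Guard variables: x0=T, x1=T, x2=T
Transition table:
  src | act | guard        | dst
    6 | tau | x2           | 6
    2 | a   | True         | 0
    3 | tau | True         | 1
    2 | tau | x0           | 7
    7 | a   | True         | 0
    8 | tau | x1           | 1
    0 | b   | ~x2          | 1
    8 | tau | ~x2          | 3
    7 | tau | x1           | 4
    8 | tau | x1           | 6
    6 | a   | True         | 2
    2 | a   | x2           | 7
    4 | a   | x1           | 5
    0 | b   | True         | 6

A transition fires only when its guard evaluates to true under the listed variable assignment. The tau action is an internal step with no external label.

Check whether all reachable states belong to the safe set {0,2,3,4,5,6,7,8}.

Allowed set {0,2,3,4,5,6,7,8}
Reachable = {0,2,4,5,6,7}
  0: safe
  2: safe
  4: safe
  5: safe
  6: safe
  7: safe

Answer: INVARIANT HOLDS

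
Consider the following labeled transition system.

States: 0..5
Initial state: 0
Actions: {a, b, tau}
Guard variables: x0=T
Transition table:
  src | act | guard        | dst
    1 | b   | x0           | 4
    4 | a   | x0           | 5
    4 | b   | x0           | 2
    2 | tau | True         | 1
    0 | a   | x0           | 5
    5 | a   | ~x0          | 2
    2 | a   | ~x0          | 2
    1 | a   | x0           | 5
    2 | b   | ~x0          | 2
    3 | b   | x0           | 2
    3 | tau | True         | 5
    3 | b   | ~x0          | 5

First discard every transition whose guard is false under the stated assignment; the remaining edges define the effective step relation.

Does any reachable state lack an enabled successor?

Reachable = {0,5}
  0: a→5  [1 out]
  5: ∅  [STUCK]
witness 5: a

Answer: DEADLOCK at state 5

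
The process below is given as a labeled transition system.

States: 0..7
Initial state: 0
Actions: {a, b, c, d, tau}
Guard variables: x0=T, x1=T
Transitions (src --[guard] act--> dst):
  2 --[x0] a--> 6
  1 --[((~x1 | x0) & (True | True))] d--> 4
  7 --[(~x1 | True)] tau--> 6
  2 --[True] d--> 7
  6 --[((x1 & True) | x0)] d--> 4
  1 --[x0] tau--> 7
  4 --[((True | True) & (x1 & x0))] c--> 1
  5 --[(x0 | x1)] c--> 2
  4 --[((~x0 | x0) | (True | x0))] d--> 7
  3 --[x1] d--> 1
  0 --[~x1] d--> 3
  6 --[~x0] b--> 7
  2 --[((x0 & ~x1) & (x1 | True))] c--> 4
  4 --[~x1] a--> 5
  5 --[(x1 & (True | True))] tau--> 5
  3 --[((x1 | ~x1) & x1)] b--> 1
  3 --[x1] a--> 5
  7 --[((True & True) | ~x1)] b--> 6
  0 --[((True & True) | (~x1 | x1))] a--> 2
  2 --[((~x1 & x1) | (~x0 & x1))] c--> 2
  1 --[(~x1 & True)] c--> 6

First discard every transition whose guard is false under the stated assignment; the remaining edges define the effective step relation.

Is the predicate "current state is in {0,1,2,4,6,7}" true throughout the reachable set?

Allowed set {0,1,2,4,6,7}
Reach set: {0,1,2,4,6,7}
  0: ok
  1: ok
  2: ok
  4: ok
  6: ok
  7: ok

Answer: INVARIANT HOLDS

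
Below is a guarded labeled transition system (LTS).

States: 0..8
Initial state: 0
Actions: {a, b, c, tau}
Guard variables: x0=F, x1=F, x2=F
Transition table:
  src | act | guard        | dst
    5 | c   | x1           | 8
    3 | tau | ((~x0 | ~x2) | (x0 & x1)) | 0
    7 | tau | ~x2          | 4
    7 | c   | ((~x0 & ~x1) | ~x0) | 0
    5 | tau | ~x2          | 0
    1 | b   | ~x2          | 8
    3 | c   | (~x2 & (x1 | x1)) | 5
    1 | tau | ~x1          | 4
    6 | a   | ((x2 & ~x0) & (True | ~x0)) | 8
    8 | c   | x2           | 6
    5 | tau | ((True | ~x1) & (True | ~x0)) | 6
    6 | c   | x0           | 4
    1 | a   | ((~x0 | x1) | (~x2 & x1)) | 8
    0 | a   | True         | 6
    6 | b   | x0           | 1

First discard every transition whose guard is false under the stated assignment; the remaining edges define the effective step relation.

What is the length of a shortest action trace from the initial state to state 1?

BFS to 1:
  depth 0: {0}
  depth 1: {6}
1 never appears.

Answer: UNREACHABLE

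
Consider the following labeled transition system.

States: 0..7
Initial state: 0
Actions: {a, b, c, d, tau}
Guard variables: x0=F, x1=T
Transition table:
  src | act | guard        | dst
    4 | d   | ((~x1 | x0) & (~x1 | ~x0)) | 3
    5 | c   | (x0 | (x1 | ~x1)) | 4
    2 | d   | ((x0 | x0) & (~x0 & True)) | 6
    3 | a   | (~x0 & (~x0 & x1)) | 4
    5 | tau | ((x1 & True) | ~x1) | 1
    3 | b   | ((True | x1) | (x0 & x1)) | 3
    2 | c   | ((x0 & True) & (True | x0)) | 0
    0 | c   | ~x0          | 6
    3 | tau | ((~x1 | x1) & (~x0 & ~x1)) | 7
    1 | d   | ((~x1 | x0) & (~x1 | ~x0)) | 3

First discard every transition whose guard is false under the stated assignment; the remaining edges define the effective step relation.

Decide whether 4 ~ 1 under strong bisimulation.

Compute ~ classes (split until stable):
  π0 = {{0,1,2,3,4,5,6,7}}
  π1 = {{0},{1,2,4,6,7},{3},{5}}
4 equivalence class(es) (converged in 2)
class of 4: {1,2,4,6,7}; class of 1: {1,2,4,6,7}

Answer: BISIMILAR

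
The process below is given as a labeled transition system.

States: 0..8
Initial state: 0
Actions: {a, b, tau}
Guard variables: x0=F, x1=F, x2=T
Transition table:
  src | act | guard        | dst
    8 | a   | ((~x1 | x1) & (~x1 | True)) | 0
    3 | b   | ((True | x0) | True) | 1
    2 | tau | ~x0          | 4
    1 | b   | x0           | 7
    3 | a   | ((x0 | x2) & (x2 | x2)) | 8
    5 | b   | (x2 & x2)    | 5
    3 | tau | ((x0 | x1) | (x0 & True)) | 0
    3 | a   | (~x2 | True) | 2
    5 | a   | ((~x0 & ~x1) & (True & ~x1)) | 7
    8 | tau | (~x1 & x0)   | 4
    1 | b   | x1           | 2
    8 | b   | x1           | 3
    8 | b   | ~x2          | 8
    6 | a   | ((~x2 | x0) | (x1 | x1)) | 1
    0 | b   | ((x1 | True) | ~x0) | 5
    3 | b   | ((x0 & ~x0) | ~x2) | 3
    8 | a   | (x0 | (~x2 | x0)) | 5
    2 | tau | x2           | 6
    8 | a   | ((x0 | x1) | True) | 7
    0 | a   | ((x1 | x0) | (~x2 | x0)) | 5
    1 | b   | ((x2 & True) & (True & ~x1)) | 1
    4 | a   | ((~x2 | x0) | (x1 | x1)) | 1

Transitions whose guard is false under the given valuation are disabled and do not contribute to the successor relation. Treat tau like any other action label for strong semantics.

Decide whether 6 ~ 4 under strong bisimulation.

Answer: BISIMILAR

Trace:
Bisimulation quotient by refinement:
  P[0] = {{0,1,2,3,4,5,6,7,8}}
  P[1] = {{0,1},{2},{3,5},{4,6,7},{8}}
  P[2] = {{0},{1},{2},{3},{4,6,7},{5},{8}}
Fixed point at round 3; 7 class(es).
[6]={4,6,7}  [4]={4,6,7}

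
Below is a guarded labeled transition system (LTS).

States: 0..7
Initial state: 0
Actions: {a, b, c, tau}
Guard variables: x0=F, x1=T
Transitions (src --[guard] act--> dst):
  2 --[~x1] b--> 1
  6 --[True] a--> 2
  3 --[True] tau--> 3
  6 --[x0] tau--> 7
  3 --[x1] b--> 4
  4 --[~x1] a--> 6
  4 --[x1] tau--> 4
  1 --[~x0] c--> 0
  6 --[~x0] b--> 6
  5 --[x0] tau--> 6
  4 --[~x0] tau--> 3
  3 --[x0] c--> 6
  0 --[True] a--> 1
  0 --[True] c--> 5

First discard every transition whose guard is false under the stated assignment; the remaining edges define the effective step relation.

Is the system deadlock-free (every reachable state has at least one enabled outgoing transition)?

R = {0,1,5}
  0: a→1  c→5  [deg 2]
  1: c→0  [deg 1]
  5: ∅  [no exit]
trace reaching 5: c

Answer: DEADLOCK at state 5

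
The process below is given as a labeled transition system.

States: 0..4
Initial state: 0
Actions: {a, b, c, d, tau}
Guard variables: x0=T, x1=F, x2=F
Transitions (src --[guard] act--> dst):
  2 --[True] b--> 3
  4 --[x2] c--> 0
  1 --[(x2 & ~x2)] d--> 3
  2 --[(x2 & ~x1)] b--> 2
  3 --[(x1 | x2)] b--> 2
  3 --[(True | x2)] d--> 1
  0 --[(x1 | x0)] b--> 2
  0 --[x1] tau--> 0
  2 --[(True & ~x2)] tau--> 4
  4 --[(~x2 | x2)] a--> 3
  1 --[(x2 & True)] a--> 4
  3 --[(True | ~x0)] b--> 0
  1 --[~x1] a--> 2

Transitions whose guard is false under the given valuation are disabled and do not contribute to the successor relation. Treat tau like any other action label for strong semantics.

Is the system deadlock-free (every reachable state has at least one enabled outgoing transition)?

Reachable = {0,1,2,3,4}
  0: b→2  [deg 1]
  1: a→2  [deg 1]
  2: b→3  tau→4  [deg 2]
  3: b→0  d→1  [deg 2]
  4: a→3  [deg 1]

Answer: DEADLOCK-FREE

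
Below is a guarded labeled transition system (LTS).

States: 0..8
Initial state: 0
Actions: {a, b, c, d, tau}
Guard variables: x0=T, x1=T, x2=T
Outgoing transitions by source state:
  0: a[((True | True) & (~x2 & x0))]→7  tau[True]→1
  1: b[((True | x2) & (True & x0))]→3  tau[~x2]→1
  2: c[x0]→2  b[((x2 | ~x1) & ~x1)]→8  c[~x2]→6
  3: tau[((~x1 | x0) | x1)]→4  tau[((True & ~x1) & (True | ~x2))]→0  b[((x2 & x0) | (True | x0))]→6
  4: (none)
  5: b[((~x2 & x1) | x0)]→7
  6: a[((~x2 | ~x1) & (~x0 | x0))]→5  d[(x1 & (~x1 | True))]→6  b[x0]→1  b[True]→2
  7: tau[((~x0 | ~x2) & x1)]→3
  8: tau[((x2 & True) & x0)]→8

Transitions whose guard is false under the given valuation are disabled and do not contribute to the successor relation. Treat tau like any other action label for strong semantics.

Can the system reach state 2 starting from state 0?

Guard filter leaves 10 enabled edge(s).
L0 = {0}
L1 = {1}  cumulative {0,1}
L2 = {3}  cumulative {0,1,3}
L3 = {4,6}  cumulative {0,1,3,4,6}
L4 = {2}  cumulative {0,1,2,3,4,6}
R = {0,1,2,3,4,6}
Path to 2: tau·b·b·b

Answer: REACHABLE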